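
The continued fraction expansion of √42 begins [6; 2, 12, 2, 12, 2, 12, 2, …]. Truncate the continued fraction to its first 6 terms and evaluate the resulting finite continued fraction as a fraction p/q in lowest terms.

8749/1350

Starting at the tail and folding back:
Start with 2.
12 + 1/(2/1) = 12 + 1/2 = 25/2
2 + 1/(25/2) = 2 + 2/25 = 52/25
12 + 1/(52/25) = 12 + 25/52 = 649/52
2 + 1/(649/52) = 2 + 52/649 = 1350/649
6 + 1/(1350/649) = 6 + 649/1350 = 8749/1350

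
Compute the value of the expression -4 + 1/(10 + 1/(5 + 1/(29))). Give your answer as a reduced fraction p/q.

-5810/1489

a_0 = -4: -4/1
a_1 = 10: -39/10
a_2 = 5: -199/51
a_3 = 29: -5810/1489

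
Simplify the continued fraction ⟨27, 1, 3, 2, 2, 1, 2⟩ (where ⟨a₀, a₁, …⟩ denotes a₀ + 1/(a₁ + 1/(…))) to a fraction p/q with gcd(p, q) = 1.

Start with 2.
1 + 1/(2/1) = 1 + 1/2 = 3/2
2 + 1/(3/2) = 2 + 2/3 = 8/3
2 + 1/(8/3) = 2 + 3/8 = 19/8
3 + 1/(19/8) = 3 + 8/19 = 65/19
1 + 1/(65/19) = 1 + 19/65 = 84/65
27 + 1/(84/65) = 27 + 65/84 = 2333/84

2333/84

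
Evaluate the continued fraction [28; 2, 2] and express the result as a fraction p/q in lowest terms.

Start with 2.
2 + 1/(2/1) = 2 + 1/2 = 5/2
28 + 1/(5/2) = 28 + 2/5 = 142/5

142/5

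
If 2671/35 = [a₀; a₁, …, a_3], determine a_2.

5

2671 ÷ 35 → quotient 76, remainder 11
35 ÷ 11 → quotient 3, remainder 2
11 ÷ 2 → quotient 5, remainder 1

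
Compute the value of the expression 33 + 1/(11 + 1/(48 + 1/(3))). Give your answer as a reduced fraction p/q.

Use the convergent recurrence hₖ = aₖ·hₖ₋₁ + hₖ₋₂ (and likewise for the denominators kₖ):
a_0 = 33: 33/1
a_1 = 11: 364/11
a_2 = 48: 17505/529
a_3 = 3: 52879/1598

52879/1598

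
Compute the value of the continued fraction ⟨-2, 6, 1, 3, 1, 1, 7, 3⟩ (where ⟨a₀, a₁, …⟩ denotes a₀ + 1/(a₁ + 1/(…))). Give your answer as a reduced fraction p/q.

-2675/1444

Work from the innermost term outward:
Start with 3.
7 + 1/(3/1) = 7 + 1/3 = 22/3
1 + 1/(22/3) = 1 + 3/22 = 25/22
1 + 1/(25/22) = 1 + 22/25 = 47/25
3 + 1/(47/25) = 3 + 25/47 = 166/47
1 + 1/(166/47) = 1 + 47/166 = 213/166
6 + 1/(213/166) = 6 + 166/213 = 1444/213
-2 + 1/(1444/213) = -2 + 213/1444 = -2675/1444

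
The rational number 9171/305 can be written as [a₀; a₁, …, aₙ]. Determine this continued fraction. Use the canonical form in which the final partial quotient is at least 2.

[30; 14, 1, 1, 10]

Repeatedly divide and take the remainder:
9171 = 30·305 + 21, so a_0 = 30
305 = 14·21 + 11, so a_1 = 14
21 = 1·11 + 10, so a_2 = 1
11 = 1·10 + 1, so a_3 = 1
10 = 10·1 + 0, so a_4 = 10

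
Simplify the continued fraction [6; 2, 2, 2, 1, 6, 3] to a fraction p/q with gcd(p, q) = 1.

2302/359

Start with 3.
6 + 1/(3/1) = 6 + 1/3 = 19/3
1 + 1/(19/3) = 1 + 3/19 = 22/19
2 + 1/(22/19) = 2 + 19/22 = 63/22
2 + 1/(63/22) = 2 + 22/63 = 148/63
2 + 1/(148/63) = 2 + 63/148 = 359/148
6 + 1/(359/148) = 6 + 148/359 = 2302/359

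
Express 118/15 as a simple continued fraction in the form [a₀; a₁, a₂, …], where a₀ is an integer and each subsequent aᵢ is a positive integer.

118 ÷ 15 → quotient 7, remainder 13
15 ÷ 13 → quotient 1, remainder 2
13 ÷ 2 → quotient 6, remainder 1
2 ÷ 1 → quotient 2, remainder 0

[7; 1, 6, 2]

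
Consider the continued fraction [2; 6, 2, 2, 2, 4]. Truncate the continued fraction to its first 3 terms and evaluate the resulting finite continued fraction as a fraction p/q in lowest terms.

28/13

Work from the innermost term outward:
Start with 2.
6 + 1/(2/1) = 6 + 1/2 = 13/2
2 + 1/(13/2) = 2 + 2/13 = 28/13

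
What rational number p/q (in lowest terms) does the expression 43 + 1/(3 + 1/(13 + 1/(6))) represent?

10528/243

a_0 = 43: 43/1
a_1 = 3: 130/3
a_2 = 13: 1733/40
a_3 = 6: 10528/243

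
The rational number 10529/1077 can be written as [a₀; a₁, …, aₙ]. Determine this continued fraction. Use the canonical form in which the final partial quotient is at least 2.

10529 = 9·1077 + 836, so a_0 = 9
1077 = 1·836 + 241, so a_1 = 1
836 = 3·241 + 113, so a_2 = 3
241 = 2·113 + 15, so a_3 = 2
113 = 7·15 + 8, so a_4 = 7
15 = 1·8 + 7, so a_5 = 1
8 = 1·7 + 1, so a_6 = 1
7 = 7·1 + 0, so a_7 = 7

[9; 1, 3, 2, 7, 1, 1, 7]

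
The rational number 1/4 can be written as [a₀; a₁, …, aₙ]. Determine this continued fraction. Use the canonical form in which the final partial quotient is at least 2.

Apply division with remainder until the remainder is 0:
1 ÷ 4 → quotient 0, remainder 1
4 ÷ 1 → quotient 4, remainder 0

[0; 4]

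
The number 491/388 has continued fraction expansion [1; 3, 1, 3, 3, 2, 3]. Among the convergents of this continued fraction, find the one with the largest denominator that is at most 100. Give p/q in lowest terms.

a_0 = 1: 1/1  (≤ bound)
a_1 = 3: 4/3  (≤ bound)
a_2 = 1: 5/4  (≤ bound)
a_3 = 3: 19/15  (≤ bound)
a_4 = 3: 62/49  (≤ bound)
a_5 = 2: 143/113  (> 100, stop)

62/49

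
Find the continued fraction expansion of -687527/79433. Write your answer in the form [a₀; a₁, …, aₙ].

-687527 = -9·79433 + 27370, so a_0 = -9
79433 = 2·27370 + 24693, so a_1 = 2
27370 = 1·24693 + 2677, so a_2 = 1
24693 = 9·2677 + 600, so a_3 = 9
2677 = 4·600 + 277, so a_4 = 4
600 = 2·277 + 46, so a_5 = 2
277 = 6·46 + 1, so a_6 = 6
46 = 46·1 + 0, so a_7 = 46

[-9; 2, 1, 9, 4, 2, 6, 46]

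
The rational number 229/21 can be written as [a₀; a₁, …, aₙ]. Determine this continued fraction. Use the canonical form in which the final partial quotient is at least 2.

Repeatedly divide and take the remainder:
229 = 10·21 + 19, so a_0 = 10
21 = 1·19 + 2, so a_1 = 1
19 = 9·2 + 1, so a_2 = 9
2 = 2·1 + 0, so a_3 = 2

[10; 1, 9, 2]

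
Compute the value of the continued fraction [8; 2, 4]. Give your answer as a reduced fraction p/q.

Start with 4.
2 + 1/(4/1) = 2 + 1/4 = 9/4
8 + 1/(9/4) = 8 + 4/9 = 76/9

76/9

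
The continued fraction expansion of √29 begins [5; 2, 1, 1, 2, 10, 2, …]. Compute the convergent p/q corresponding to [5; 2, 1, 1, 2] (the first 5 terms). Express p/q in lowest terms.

70/13

Start with 2.
1 + 1/(2/1) = 1 + 1/2 = 3/2
1 + 1/(3/2) = 1 + 2/3 = 5/3
2 + 1/(5/3) = 2 + 3/5 = 13/5
5 + 1/(13/5) = 5 + 5/13 = 70/13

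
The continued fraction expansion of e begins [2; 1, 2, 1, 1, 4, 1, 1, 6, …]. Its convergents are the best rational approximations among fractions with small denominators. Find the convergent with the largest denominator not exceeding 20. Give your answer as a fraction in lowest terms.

19/7

List convergents until the denominator exceeds the bound:
a_0 = 2: 2/1  (≤ bound)
a_1 = 1: 3/1  (≤ bound)
a_2 = 2: 8/3  (≤ bound)
a_3 = 1: 11/4  (≤ bound)
a_4 = 1: 19/7  (≤ bound)
a_5 = 4: 87/32  (> 20, stop)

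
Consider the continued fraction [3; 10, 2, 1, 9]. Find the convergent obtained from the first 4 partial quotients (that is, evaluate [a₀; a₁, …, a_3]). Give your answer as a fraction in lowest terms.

Build up convergents one term at a time:
a_0 = 3: 3/1
a_1 = 10: 31/10
a_2 = 2: 65/21
a_3 = 1: 96/31

96/31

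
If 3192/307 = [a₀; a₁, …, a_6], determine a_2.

1

Apply division with remainder until the remainder is 0:
3192 = 10·307 + 122, so a_0 = 10
307 = 2·122 + 63, so a_1 = 2
122 = 1·63 + 59, so a_2 = 1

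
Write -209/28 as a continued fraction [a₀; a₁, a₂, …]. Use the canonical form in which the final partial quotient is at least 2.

[-8; 1, 1, 6, 2]

⌊-209/28⌋ = -8, remainder 15
⌊28/15⌋ = 1, remainder 13
⌊15/13⌋ = 1, remainder 2
⌊13/2⌋ = 6, remainder 1
⌊2/1⌋ = 2, remainder 0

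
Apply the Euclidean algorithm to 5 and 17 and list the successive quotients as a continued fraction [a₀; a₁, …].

⌊5/17⌋ = 0, remainder 5
⌊17/5⌋ = 3, remainder 2
⌊5/2⌋ = 2, remainder 1
⌊2/1⌋ = 2, remainder 0

[0; 3, 2, 2]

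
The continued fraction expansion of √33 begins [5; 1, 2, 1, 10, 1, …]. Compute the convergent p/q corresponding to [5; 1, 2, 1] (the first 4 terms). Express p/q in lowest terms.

23/4

Start with 1.
2 + 1/(1/1) = 2 + 1/1 = 3/1
1 + 1/(3/1) = 1 + 1/3 = 4/3
5 + 1/(4/3) = 5 + 3/4 = 23/4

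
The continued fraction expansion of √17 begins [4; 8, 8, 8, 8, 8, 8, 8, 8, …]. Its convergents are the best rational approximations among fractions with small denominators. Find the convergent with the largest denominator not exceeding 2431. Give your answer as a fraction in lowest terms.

a_0 = 4: 4/1  (≤ bound)
a_1 = 8: 33/8  (≤ bound)
a_2 = 8: 268/65  (≤ bound)
a_3 = 8: 2177/528  (≤ bound)
a_4 = 8: 17684/4289  (> 2431, stop)

2177/528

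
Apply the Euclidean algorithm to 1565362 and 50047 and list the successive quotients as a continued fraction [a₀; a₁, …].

⌊1565362/50047⌋ = 31, remainder 13905
⌊50047/13905⌋ = 3, remainder 8332
⌊13905/8332⌋ = 1, remainder 5573
⌊8332/5573⌋ = 1, remainder 2759
⌊5573/2759⌋ = 2, remainder 55
⌊2759/55⌋ = 50, remainder 9
⌊55/9⌋ = 6, remainder 1
⌊9/1⌋ = 9, remainder 0

[31; 3, 1, 1, 2, 50, 6, 9]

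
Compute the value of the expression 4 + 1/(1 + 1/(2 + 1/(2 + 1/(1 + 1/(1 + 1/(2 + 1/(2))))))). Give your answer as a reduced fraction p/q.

494/105

Start with 2.
2 + 1/(2/1) = 2 + 1/2 = 5/2
1 + 1/(5/2) = 1 + 2/5 = 7/5
1 + 1/(7/5) = 1 + 5/7 = 12/7
2 + 1/(12/7) = 2 + 7/12 = 31/12
2 + 1/(31/12) = 2 + 12/31 = 74/31
1 + 1/(74/31) = 1 + 31/74 = 105/74
4 + 1/(105/74) = 4 + 74/105 = 494/105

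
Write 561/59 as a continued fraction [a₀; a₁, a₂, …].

[9; 1, 1, 29]

561 ÷ 59 → quotient 9, remainder 30
59 ÷ 30 → quotient 1, remainder 29
30 ÷ 29 → quotient 1, remainder 1
29 ÷ 1 → quotient 29, remainder 0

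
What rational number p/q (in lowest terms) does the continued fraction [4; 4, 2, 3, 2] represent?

300/71

Build up convergents one term at a time:
a_0 = 4: 4/1
a_1 = 4: 17/4
a_2 = 2: 38/9
a_3 = 3: 131/31
a_4 = 2: 300/71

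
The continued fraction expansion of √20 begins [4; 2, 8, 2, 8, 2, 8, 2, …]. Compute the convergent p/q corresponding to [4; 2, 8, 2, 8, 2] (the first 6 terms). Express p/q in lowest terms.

2889/646

Start with 2.
8 + 1/(2/1) = 8 + 1/2 = 17/2
2 + 1/(17/2) = 2 + 2/17 = 36/17
8 + 1/(36/17) = 8 + 17/36 = 305/36
2 + 1/(305/36) = 2 + 36/305 = 646/305
4 + 1/(646/305) = 4 + 305/646 = 2889/646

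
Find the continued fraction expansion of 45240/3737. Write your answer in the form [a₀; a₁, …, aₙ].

Apply division with remainder until the remainder is 0:
⌊45240/3737⌋ = 12, remainder 396
⌊3737/396⌋ = 9, remainder 173
⌊396/173⌋ = 2, remainder 50
⌊173/50⌋ = 3, remainder 23
⌊50/23⌋ = 2, remainder 4
⌊23/4⌋ = 5, remainder 3
⌊4/3⌋ = 1, remainder 1
⌊3/1⌋ = 3, remainder 0

[12; 9, 2, 3, 2, 5, 1, 3]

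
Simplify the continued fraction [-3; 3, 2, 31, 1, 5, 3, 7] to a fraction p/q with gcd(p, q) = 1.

-85206/31399

a_0 = -3: -3/1
a_1 = 3: -8/3
a_2 = 2: -19/7
a_3 = 31: -597/220
a_4 = 1: -616/227
a_5 = 5: -3677/1355
a_6 = 3: -11647/4292
a_7 = 7: -85206/31399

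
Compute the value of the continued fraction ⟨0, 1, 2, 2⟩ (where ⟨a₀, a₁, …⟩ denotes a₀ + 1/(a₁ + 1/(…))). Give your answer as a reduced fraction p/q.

Starting at the tail and folding back:
Start with 2.
2 + 1/(2/1) = 2 + 1/2 = 5/2
1 + 1/(5/2) = 1 + 2/5 = 7/5
0 + 1/(7/5) = 0 + 5/7 = 5/7

5/7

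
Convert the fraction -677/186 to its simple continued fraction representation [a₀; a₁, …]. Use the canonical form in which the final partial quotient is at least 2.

-677 ÷ 186 → quotient -4, remainder 67
186 ÷ 67 → quotient 2, remainder 52
67 ÷ 52 → quotient 1, remainder 15
52 ÷ 15 → quotient 3, remainder 7
15 ÷ 7 → quotient 2, remainder 1
7 ÷ 1 → quotient 7, remainder 0

[-4; 2, 1, 3, 2, 7]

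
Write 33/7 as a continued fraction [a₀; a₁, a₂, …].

Repeatedly divide and take the remainder:
33 ÷ 7 → quotient 4, remainder 5
7 ÷ 5 → quotient 1, remainder 2
5 ÷ 2 → quotient 2, remainder 1
2 ÷ 1 → quotient 2, remainder 0

[4; 1, 2, 2]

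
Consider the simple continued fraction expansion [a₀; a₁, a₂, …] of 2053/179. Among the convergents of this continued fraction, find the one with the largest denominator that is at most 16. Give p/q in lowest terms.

172/15

List convergents until the denominator exceeds the bound:
a_0 = 11: 11/1  (≤ bound)
a_1 = 2: 23/2  (≤ bound)
a_2 = 7: 172/15  (≤ bound)
a_3 = 1: 195/17  (> 16, stop)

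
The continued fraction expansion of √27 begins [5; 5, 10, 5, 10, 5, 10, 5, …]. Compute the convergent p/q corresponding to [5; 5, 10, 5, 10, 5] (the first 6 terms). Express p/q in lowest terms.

a_0 = 5: 5/1
a_1 = 5: 26/5
a_2 = 10: 265/51
a_3 = 5: 1351/260
a_4 = 10: 13775/2651
a_5 = 5: 70226/13515

70226/13515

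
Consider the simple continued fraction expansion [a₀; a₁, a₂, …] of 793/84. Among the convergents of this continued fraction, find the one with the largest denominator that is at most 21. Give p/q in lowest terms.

a_0 = 9: 9/1  (≤ bound)
a_1 = 2: 19/2  (≤ bound)
a_2 = 3: 66/7  (≤ bound)
a_3 = 1: 85/9  (≤ bound)
a_4 = 2: 236/25  (> 21, stop)

85/9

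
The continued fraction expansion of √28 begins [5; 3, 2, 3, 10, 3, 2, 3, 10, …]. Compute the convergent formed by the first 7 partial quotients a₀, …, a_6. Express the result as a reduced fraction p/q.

9403/1777

Build up convergents one term at a time:
a_0 = 5: 5/1
a_1 = 3: 16/3
a_2 = 2: 37/7
a_3 = 3: 127/24
a_4 = 10: 1307/247
a_5 = 3: 4048/765
a_6 = 2: 9403/1777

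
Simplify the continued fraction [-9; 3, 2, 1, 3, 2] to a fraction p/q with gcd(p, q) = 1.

Collapse the nested fraction from the inside out:
Start with 2.
3 + 1/(2/1) = 3 + 1/2 = 7/2
1 + 1/(7/2) = 1 + 2/7 = 9/7
2 + 1/(9/7) = 2 + 7/9 = 25/9
3 + 1/(25/9) = 3 + 9/25 = 84/25
-9 + 1/(84/25) = -9 + 25/84 = -731/84

-731/84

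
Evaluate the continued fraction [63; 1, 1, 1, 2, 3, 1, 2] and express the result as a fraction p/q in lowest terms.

6172/97

Collapse the nested fraction from the inside out:
Start with 2.
1 + 1/(2/1) = 1 + 1/2 = 3/2
3 + 1/(3/2) = 3 + 2/3 = 11/3
2 + 1/(11/3) = 2 + 3/11 = 25/11
1 + 1/(25/11) = 1 + 11/25 = 36/25
1 + 1/(36/25) = 1 + 25/36 = 61/36
1 + 1/(61/36) = 1 + 36/61 = 97/61
63 + 1/(97/61) = 63 + 61/97 = 6172/97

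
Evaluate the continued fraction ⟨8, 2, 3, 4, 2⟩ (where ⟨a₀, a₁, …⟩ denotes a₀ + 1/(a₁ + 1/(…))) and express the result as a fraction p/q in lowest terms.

565/67

Start with 2.
4 + 1/(2/1) = 4 + 1/2 = 9/2
3 + 1/(9/2) = 3 + 2/9 = 29/9
2 + 1/(29/9) = 2 + 9/29 = 67/29
8 + 1/(67/29) = 8 + 29/67 = 565/67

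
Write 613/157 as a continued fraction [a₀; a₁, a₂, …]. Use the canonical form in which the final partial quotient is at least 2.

[3; 1, 9, 2, 7]

Run the Euclidean algorithm, recording each quotient:
613 ÷ 157 → quotient 3, remainder 142
157 ÷ 142 → quotient 1, remainder 15
142 ÷ 15 → quotient 9, remainder 7
15 ÷ 7 → quotient 2, remainder 1
7 ÷ 1 → quotient 7, remainder 0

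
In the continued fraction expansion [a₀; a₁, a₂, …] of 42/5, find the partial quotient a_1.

⌊42/5⌋ = 8, remainder 2
⌊5/2⌋ = 2, remainder 1

2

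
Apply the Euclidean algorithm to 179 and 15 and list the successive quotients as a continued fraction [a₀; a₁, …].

⌊179/15⌋ = 11, remainder 14
⌊15/14⌋ = 1, remainder 1
⌊14/1⌋ = 14, remainder 0

[11; 1, 14]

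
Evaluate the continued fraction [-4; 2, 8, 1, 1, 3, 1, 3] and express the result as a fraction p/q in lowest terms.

a_0 = -4: -4/1
a_1 = 2: -7/2
a_2 = 8: -60/17
a_3 = 1: -67/19
a_4 = 1: -127/36
a_5 = 3: -448/127
a_6 = 1: -575/163
a_7 = 3: -2173/616

-2173/616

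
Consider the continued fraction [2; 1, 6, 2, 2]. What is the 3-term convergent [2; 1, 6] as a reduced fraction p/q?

Use the convergent recurrence hₖ = aₖ·hₖ₋₁ + hₖ₋₂ (and likewise for the denominators kₖ):
a_0 = 2: 2/1
a_1 = 1: 3/1
a_2 = 6: 20/7

20/7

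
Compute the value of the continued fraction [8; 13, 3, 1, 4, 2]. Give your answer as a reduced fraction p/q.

4498/557

Use the convergent recurrence hₖ = aₖ·hₖ₋₁ + hₖ₋₂ (and likewise for the denominators kₖ):
a_0 = 8: 8/1
a_1 = 13: 105/13
a_2 = 3: 323/40
a_3 = 1: 428/53
a_4 = 4: 2035/252
a_5 = 2: 4498/557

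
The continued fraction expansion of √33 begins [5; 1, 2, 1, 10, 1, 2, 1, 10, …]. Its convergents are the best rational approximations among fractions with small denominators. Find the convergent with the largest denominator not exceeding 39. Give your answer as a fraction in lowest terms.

a_0 = 5: 5/1  (≤ bound)
a_1 = 1: 6/1  (≤ bound)
a_2 = 2: 17/3  (≤ bound)
a_3 = 1: 23/4  (≤ bound)
a_4 = 10: 247/43  (> 39, stop)

23/4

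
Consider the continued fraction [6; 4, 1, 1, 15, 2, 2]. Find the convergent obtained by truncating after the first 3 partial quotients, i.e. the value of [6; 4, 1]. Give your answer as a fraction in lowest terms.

31/5

Use the convergent recurrence hₖ = aₖ·hₖ₋₁ + hₖ₋₂ (and likewise for the denominators kₖ):
a_0 = 6: 6/1
a_1 = 4: 25/4
a_2 = 1: 31/5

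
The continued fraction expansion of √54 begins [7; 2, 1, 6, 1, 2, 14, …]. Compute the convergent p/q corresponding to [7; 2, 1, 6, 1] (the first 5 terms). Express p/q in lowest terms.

Compute successive convergents:
a_0 = 7: 7/1
a_1 = 2: 15/2
a_2 = 1: 22/3
a_3 = 6: 147/20
a_4 = 1: 169/23

169/23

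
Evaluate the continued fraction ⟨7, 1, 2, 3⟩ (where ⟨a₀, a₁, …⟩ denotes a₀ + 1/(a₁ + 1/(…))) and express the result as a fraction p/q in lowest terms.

77/10

a_0 = 7: 7/1
a_1 = 1: 8/1
a_2 = 2: 23/3
a_3 = 3: 77/10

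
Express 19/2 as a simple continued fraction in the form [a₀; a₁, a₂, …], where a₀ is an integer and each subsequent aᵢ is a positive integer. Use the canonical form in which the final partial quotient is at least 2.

Repeatedly divide and take the remainder:
19 ÷ 2 → quotient 9, remainder 1
2 ÷ 1 → quotient 2, remainder 0

[9; 2]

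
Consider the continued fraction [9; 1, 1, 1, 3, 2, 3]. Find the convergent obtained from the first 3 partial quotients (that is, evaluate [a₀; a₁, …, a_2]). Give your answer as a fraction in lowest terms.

19/2

Build up convergents one term at a time:
a_0 = 9: 9/1
a_1 = 1: 10/1
a_2 = 1: 19/2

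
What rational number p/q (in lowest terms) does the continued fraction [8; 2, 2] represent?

Start with 2.
2 + 1/(2/1) = 2 + 1/2 = 5/2
8 + 1/(5/2) = 8 + 2/5 = 42/5

42/5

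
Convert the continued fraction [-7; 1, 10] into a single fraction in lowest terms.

Collapse the nested fraction from the inside out:
Start with 10.
1 + 1/(10/1) = 1 + 1/10 = 11/10
-7 + 1/(11/10) = -7 + 10/11 = -67/11

-67/11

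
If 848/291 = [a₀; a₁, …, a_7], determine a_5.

848 ÷ 291 → quotient 2, remainder 266
291 ÷ 266 → quotient 1, remainder 25
266 ÷ 25 → quotient 10, remainder 16
25 ÷ 16 → quotient 1, remainder 9
16 ÷ 9 → quotient 1, remainder 7
9 ÷ 7 → quotient 1, remainder 2

1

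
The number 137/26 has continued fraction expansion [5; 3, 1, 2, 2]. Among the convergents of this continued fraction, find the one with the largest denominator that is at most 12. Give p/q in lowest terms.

List convergents until the denominator exceeds the bound:
a_0 = 5: 5/1  (≤ bound)
a_1 = 3: 16/3  (≤ bound)
a_2 = 1: 21/4  (≤ bound)
a_3 = 2: 58/11  (≤ bound)
a_4 = 2: 137/26  (> 12, stop)

58/11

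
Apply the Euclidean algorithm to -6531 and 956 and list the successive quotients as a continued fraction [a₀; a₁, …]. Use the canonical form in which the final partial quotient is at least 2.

[-7; 5, 1, 15, 10]

⌊-6531/956⌋ = -7, remainder 161
⌊956/161⌋ = 5, remainder 151
⌊161/151⌋ = 1, remainder 10
⌊151/10⌋ = 15, remainder 1
⌊10/1⌋ = 10, remainder 0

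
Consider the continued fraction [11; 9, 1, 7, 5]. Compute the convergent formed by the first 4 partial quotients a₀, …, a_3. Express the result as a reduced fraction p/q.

a_0 = 11: 11/1
a_1 = 9: 100/9
a_2 = 1: 111/10
a_3 = 7: 877/79

877/79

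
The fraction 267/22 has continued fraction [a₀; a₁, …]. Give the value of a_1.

7

⌊267/22⌋ = 12, remainder 3
⌊22/3⌋ = 7, remainder 1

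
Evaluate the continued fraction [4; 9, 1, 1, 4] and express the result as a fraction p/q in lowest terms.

353/86

a_0 = 4: 4/1
a_1 = 9: 37/9
a_2 = 1: 41/10
a_3 = 1: 78/19
a_4 = 4: 353/86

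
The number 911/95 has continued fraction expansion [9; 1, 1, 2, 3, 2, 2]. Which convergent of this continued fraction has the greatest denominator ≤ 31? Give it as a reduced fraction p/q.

List convergents until the denominator exceeds the bound:
a_0 = 9: 9/1  (≤ bound)
a_1 = 1: 10/1  (≤ bound)
a_2 = 1: 19/2  (≤ bound)
a_3 = 2: 48/5  (≤ bound)
a_4 = 3: 163/17  (≤ bound)
a_5 = 2: 374/39  (> 31, stop)

163/17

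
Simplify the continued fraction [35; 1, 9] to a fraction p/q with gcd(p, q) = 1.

Build up convergents one term at a time:
a_0 = 35: 35/1
a_1 = 1: 36/1
a_2 = 9: 359/10

359/10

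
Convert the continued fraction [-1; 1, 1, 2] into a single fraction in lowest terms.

-2/5

Collapse the nested fraction from the inside out:
Start with 2.
1 + 1/(2/1) = 1 + 1/2 = 3/2
1 + 1/(3/2) = 1 + 2/3 = 5/3
-1 + 1/(5/3) = -1 + 3/5 = -2/5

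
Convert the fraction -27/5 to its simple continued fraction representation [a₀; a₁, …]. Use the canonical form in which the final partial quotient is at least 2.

-27 ÷ 5 → quotient -6, remainder 3
5 ÷ 3 → quotient 1, remainder 2
3 ÷ 2 → quotient 1, remainder 1
2 ÷ 1 → quotient 2, remainder 0

[-6; 1, 1, 2]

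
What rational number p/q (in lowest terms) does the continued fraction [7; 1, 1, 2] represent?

a_0 = 7: 7/1
a_1 = 1: 8/1
a_2 = 1: 15/2
a_3 = 2: 38/5

38/5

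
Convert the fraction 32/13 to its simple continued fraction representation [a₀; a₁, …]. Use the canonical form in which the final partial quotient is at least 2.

Apply division with remainder until the remainder is 0:
32 = 2·13 + 6, so a_0 = 2
13 = 2·6 + 1, so a_1 = 2
6 = 6·1 + 0, so a_2 = 6

[2; 2, 6]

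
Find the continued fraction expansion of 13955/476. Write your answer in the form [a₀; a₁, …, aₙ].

Run the Euclidean algorithm, recording each quotient:
⌊13955/476⌋ = 29, remainder 151
⌊476/151⌋ = 3, remainder 23
⌊151/23⌋ = 6, remainder 13
⌊23/13⌋ = 1, remainder 10
⌊13/10⌋ = 1, remainder 3
⌊10/3⌋ = 3, remainder 1
⌊3/1⌋ = 3, remainder 0

[29; 3, 6, 1, 1, 3, 3]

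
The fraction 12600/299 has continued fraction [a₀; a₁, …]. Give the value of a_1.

Repeatedly divide and take the remainder:
12600 ÷ 299 → quotient 42, remainder 42
299 ÷ 42 → quotient 7, remainder 5

7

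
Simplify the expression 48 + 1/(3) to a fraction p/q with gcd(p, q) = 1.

a_0 = 48: 48/1
a_1 = 3: 145/3

145/3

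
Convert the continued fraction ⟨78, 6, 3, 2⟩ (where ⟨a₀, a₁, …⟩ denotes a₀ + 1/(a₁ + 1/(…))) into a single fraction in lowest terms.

Start with 2.
3 + 1/(2/1) = 3 + 1/2 = 7/2
6 + 1/(7/2) = 6 + 2/7 = 44/7
78 + 1/(44/7) = 78 + 7/44 = 3439/44

3439/44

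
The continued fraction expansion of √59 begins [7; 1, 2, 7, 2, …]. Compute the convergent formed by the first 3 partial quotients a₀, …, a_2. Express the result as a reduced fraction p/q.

Start with 2.
1 + 1/(2/1) = 1 + 1/2 = 3/2
7 + 1/(3/2) = 7 + 2/3 = 23/3

23/3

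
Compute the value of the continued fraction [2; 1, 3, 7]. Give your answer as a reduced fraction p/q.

80/29

a_0 = 2: 2/1
a_1 = 1: 3/1
a_2 = 3: 11/4
a_3 = 7: 80/29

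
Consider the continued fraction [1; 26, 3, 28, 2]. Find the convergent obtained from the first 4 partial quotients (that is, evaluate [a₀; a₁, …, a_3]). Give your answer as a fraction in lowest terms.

Use the convergent recurrence hₖ = aₖ·hₖ₋₁ + hₖ₋₂ (and likewise for the denominators kₖ):
a_0 = 1: 1/1
a_1 = 26: 27/26
a_2 = 3: 82/79
a_3 = 28: 2323/2238

2323/2238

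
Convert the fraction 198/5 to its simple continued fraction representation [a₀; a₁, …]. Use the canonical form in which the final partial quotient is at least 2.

[39; 1, 1, 2]

Run the Euclidean algorithm, recording each quotient:
198 = 39·5 + 3, so a_0 = 39
5 = 1·3 + 2, so a_1 = 1
3 = 1·2 + 1, so a_2 = 1
2 = 2·1 + 0, so a_3 = 2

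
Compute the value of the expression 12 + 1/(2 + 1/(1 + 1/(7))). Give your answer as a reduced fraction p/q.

a_0 = 12: 12/1
a_1 = 2: 25/2
a_2 = 1: 37/3
a_3 = 7: 284/23

284/23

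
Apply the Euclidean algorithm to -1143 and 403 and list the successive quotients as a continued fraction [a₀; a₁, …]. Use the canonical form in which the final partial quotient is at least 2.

-1143 = -3·403 + 66, so a_0 = -3
403 = 6·66 + 7, so a_1 = 6
66 = 9·7 + 3, so a_2 = 9
7 = 2·3 + 1, so a_3 = 2
3 = 3·1 + 0, so a_4 = 3

[-3; 6, 9, 2, 3]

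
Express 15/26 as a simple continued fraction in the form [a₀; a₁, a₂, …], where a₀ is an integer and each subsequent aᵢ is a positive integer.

15 = 0·26 + 15, so a_0 = 0
26 = 1·15 + 11, so a_1 = 1
15 = 1·11 + 4, so a_2 = 1
11 = 2·4 + 3, so a_3 = 2
4 = 1·3 + 1, so a_4 = 1
3 = 3·1 + 0, so a_5 = 3

[0; 1, 1, 2, 1, 3]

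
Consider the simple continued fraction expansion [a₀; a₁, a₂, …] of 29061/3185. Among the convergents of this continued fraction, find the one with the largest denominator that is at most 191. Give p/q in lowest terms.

List convergents until the denominator exceeds the bound:
a_0 = 9: 9/1  (≤ bound)
a_1 = 8: 73/8  (≤ bound)
a_2 = 23: 1688/185  (≤ bound)
a_3 = 3: 5137/563  (> 191, stop)

1688/185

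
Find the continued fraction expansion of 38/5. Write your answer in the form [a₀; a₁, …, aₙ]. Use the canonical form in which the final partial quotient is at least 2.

[7; 1, 1, 2]

Run the Euclidean algorithm, recording each quotient:
⌊38/5⌋ = 7, remainder 3
⌊5/3⌋ = 1, remainder 2
⌊3/2⌋ = 1, remainder 1
⌊2/1⌋ = 2, remainder 0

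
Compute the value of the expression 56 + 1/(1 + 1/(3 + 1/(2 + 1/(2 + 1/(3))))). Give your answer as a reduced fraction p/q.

4258/75

Compute successive convergents:
a_0 = 56: 56/1
a_1 = 1: 57/1
a_2 = 3: 227/4
a_3 = 2: 511/9
a_4 = 2: 1249/22
a_5 = 3: 4258/75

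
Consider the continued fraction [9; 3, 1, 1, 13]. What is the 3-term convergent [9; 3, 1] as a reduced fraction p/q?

Start with 1.
3 + 1/(1/1) = 3 + 1/1 = 4/1
9 + 1/(4/1) = 9 + 1/4 = 37/4

37/4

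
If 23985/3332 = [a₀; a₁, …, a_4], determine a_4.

13

Run the Euclidean algorithm, recording each quotient:
⌊23985/3332⌋ = 7, remainder 661
⌊3332/661⌋ = 5, remainder 27
⌊661/27⌋ = 24, remainder 13
⌊27/13⌋ = 2, remainder 1
⌊13/1⌋ = 13, remainder 0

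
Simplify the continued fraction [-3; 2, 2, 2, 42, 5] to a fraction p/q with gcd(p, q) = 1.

-6606/2557

Starting at the tail and folding back:
Start with 5.
42 + 1/(5/1) = 42 + 1/5 = 211/5
2 + 1/(211/5) = 2 + 5/211 = 427/211
2 + 1/(427/211) = 2 + 211/427 = 1065/427
2 + 1/(1065/427) = 2 + 427/1065 = 2557/1065
-3 + 1/(2557/1065) = -3 + 1065/2557 = -6606/2557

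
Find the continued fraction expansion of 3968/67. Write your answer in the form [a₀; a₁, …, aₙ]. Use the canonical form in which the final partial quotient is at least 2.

[59; 4, 2, 7]

Repeatedly divide and take the remainder:
3968 ÷ 67 → quotient 59, remainder 15
67 ÷ 15 → quotient 4, remainder 7
15 ÷ 7 → quotient 2, remainder 1
7 ÷ 1 → quotient 7, remainder 0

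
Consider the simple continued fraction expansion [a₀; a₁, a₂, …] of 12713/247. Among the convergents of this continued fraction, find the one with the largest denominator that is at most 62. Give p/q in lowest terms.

2522/49

a_0 = 51: 51/1  (≤ bound)
a_1 = 2: 103/2  (≤ bound)
a_2 = 7: 772/15  (≤ bound)
a_3 = 1: 875/17  (≤ bound)
a_4 = 2: 2522/49  (≤ bound)
a_5 = 1: 3397/66  (> 62, stop)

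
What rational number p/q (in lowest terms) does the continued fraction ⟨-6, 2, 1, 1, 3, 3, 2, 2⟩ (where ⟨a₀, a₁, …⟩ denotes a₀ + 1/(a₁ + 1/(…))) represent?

-1857/331

a_0 = -6: -6/1
a_1 = 2: -11/2
a_2 = 1: -17/3
a_3 = 1: -28/5
a_4 = 3: -101/18
a_5 = 3: -331/59
a_6 = 2: -763/136
a_7 = 2: -1857/331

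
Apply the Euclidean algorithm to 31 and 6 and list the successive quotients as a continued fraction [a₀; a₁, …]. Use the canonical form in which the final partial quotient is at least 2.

[5; 6]

31 ÷ 6 → quotient 5, remainder 1
6 ÷ 1 → quotient 6, remainder 0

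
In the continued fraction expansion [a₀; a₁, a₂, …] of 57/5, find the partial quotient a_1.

2

57 = 11·5 + 2, so a_0 = 11
5 = 2·2 + 1, so a_1 = 2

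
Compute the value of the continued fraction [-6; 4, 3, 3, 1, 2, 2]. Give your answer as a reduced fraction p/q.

-2111/366

a_0 = -6: -6/1
a_1 = 4: -23/4
a_2 = 3: -75/13
a_3 = 3: -248/43
a_4 = 1: -323/56
a_5 = 2: -894/155
a_6 = 2: -2111/366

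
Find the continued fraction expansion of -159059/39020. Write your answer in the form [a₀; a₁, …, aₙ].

Repeatedly divide and take the remainder:
-159059 = -5·39020 + 36041, so a_0 = -5
39020 = 1·36041 + 2979, so a_1 = 1
36041 = 12·2979 + 293, so a_2 = 12
2979 = 10·293 + 49, so a_3 = 10
293 = 5·49 + 48, so a_4 = 5
49 = 1·48 + 1, so a_5 = 1
48 = 48·1 + 0, so a_6 = 48

[-5; 1, 12, 10, 5, 1, 48]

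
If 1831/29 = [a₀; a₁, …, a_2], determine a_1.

7

1831 ÷ 29 → quotient 63, remainder 4
29 ÷ 4 → quotient 7, remainder 1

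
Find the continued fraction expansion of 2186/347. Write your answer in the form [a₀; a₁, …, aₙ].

[6; 3, 2, 1, 34]

Repeatedly divide and take the remainder:
2186 ÷ 347 → quotient 6, remainder 104
347 ÷ 104 → quotient 3, remainder 35
104 ÷ 35 → quotient 2, remainder 34
35 ÷ 34 → quotient 1, remainder 1
34 ÷ 1 → quotient 34, remainder 0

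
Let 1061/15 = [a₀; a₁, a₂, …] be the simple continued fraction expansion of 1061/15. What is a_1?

1061 = 70·15 + 11, so a_0 = 70
15 = 1·11 + 4, so a_1 = 1

1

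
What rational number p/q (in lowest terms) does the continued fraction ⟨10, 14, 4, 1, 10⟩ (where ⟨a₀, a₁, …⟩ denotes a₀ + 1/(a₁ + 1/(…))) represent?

a_0 = 10: 10/1
a_1 = 14: 141/14
a_2 = 4: 574/57
a_3 = 1: 715/71
a_4 = 10: 7724/767

7724/767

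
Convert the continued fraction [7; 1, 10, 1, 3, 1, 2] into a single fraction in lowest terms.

1306/165

Compute successive convergents:
a_0 = 7: 7/1
a_1 = 1: 8/1
a_2 = 10: 87/11
a_3 = 1: 95/12
a_4 = 3: 372/47
a_5 = 1: 467/59
a_6 = 2: 1306/165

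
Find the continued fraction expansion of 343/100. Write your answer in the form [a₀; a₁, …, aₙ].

343 = 3·100 + 43, so a_0 = 3
100 = 2·43 + 14, so a_1 = 2
43 = 3·14 + 1, so a_2 = 3
14 = 14·1 + 0, so a_3 = 14

[3; 2, 3, 14]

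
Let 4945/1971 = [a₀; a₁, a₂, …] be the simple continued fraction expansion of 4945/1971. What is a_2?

1

Apply division with remainder until the remainder is 0:
4945 = 2·1971 + 1003, so a_0 = 2
1971 = 1·1003 + 968, so a_1 = 1
1003 = 1·968 + 35, so a_2 = 1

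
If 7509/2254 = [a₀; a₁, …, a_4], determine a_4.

Run the Euclidean algorithm, recording each quotient:
7509 = 3·2254 + 747, so a_0 = 3
2254 = 3·747 + 13, so a_1 = 3
747 = 57·13 + 6, so a_2 = 57
13 = 2·6 + 1, so a_3 = 2
6 = 6·1 + 0, so a_4 = 6

6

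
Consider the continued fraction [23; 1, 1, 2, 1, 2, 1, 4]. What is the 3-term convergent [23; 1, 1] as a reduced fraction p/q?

Work from the innermost term outward:
Start with 1.
1 + 1/(1/1) = 1 + 1/1 = 2/1
23 + 1/(2/1) = 23 + 1/2 = 47/2

47/2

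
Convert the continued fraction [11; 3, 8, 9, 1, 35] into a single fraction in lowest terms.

102821/9083

a_0 = 11: 11/1
a_1 = 3: 34/3
a_2 = 8: 283/25
a_3 = 9: 2581/228
a_4 = 1: 2864/253
a_5 = 35: 102821/9083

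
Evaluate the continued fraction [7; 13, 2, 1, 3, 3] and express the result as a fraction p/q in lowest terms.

3403/481

Start with 3.
3 + 1/(3/1) = 3 + 1/3 = 10/3
1 + 1/(10/3) = 1 + 3/10 = 13/10
2 + 1/(13/10) = 2 + 10/13 = 36/13
13 + 1/(36/13) = 13 + 13/36 = 481/36
7 + 1/(481/36) = 7 + 36/481 = 3403/481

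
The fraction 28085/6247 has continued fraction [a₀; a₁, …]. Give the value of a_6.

Apply division with remainder until the remainder is 0:
28085 ÷ 6247 → quotient 4, remainder 3097
6247 ÷ 3097 → quotient 2, remainder 53
3097 ÷ 53 → quotient 58, remainder 23
53 ÷ 23 → quotient 2, remainder 7
23 ÷ 7 → quotient 3, remainder 2
7 ÷ 2 → quotient 3, remainder 1
2 ÷ 1 → quotient 2, remainder 0

2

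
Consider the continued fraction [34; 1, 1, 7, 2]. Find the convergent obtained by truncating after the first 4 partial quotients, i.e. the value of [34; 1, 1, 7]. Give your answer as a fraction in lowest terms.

a_0 = 34: 34/1
a_1 = 1: 35/1
a_2 = 1: 69/2
a_3 = 7: 518/15

518/15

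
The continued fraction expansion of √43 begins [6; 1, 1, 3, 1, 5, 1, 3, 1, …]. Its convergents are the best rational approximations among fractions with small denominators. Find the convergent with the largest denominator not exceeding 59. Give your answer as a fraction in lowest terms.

341/52

List convergents until the denominator exceeds the bound:
a_0 = 6: 6/1  (≤ bound)
a_1 = 1: 7/1  (≤ bound)
a_2 = 1: 13/2  (≤ bound)
a_3 = 3: 46/7  (≤ bound)
a_4 = 1: 59/9  (≤ bound)
a_5 = 5: 341/52  (≤ bound)
a_6 = 1: 400/61  (> 59, stop)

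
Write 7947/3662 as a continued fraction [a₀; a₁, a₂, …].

[2; 5, 1, 7, 5, 15]

⌊7947/3662⌋ = 2, remainder 623
⌊3662/623⌋ = 5, remainder 547
⌊623/547⌋ = 1, remainder 76
⌊547/76⌋ = 7, remainder 15
⌊76/15⌋ = 5, remainder 1
⌊15/1⌋ = 15, remainder 0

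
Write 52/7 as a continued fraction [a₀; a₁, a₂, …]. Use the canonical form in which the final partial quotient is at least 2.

52 ÷ 7 → quotient 7, remainder 3
7 ÷ 3 → quotient 2, remainder 1
3 ÷ 1 → quotient 3, remainder 0

[7; 2, 3]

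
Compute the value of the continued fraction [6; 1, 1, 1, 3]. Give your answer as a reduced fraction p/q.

73/11

a_0 = 6: 6/1
a_1 = 1: 7/1
a_2 = 1: 13/2
a_3 = 1: 20/3
a_4 = 3: 73/11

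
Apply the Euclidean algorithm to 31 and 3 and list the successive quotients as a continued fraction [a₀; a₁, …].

[10; 3]

Repeatedly divide and take the remainder:
31 = 10·3 + 1, so a_0 = 10
3 = 3·1 + 0, so a_1 = 3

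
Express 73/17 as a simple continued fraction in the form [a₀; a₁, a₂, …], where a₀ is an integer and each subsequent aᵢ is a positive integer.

[4; 3, 2, 2]

Repeatedly divide and take the remainder:
73 = 4·17 + 5, so a_0 = 4
17 = 3·5 + 2, so a_1 = 3
5 = 2·2 + 1, so a_2 = 2
2 = 2·1 + 0, so a_3 = 2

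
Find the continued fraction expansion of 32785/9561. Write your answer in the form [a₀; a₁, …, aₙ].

[3; 2, 3, 43, 1, 3, 2, 3]

⌊32785/9561⌋ = 3, remainder 4102
⌊9561/4102⌋ = 2, remainder 1357
⌊4102/1357⌋ = 3, remainder 31
⌊1357/31⌋ = 43, remainder 24
⌊31/24⌋ = 1, remainder 7
⌊24/7⌋ = 3, remainder 3
⌊7/3⌋ = 2, remainder 1
⌊3/1⌋ = 3, remainder 0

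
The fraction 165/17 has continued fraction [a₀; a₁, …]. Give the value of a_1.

1

165 ÷ 17 → quotient 9, remainder 12
17 ÷ 12 → quotient 1, remainder 5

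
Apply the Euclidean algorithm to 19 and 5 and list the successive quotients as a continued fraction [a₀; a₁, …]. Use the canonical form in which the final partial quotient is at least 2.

[3; 1, 4]

Run the Euclidean algorithm, recording each quotient:
19 = 3·5 + 4, so a_0 = 3
5 = 1·4 + 1, so a_1 = 1
4 = 4·1 + 0, so a_2 = 4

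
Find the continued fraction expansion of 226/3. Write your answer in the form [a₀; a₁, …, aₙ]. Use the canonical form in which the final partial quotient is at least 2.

226 ÷ 3 → quotient 75, remainder 1
3 ÷ 1 → quotient 3, remainder 0

[75; 3]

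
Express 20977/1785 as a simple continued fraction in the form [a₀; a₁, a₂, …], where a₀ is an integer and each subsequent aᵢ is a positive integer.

20977 = 11·1785 + 1342, so a_0 = 11
1785 = 1·1342 + 443, so a_1 = 1
1342 = 3·443 + 13, so a_2 = 3
443 = 34·13 + 1, so a_3 = 34
13 = 13·1 + 0, so a_4 = 13

[11; 1, 3, 34, 13]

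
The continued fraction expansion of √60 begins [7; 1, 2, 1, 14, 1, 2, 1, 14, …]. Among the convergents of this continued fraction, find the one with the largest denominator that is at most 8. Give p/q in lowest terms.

a_0 = 7: 7/1  (≤ bound)
a_1 = 1: 8/1  (≤ bound)
a_2 = 2: 23/3  (≤ bound)
a_3 = 1: 31/4  (≤ bound)
a_4 = 14: 457/59  (> 8, stop)

31/4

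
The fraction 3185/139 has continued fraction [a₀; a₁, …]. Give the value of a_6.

2

⌊3185/139⌋ = 22, remainder 127
⌊139/127⌋ = 1, remainder 12
⌊127/12⌋ = 10, remainder 7
⌊12/7⌋ = 1, remainder 5
⌊7/5⌋ = 1, remainder 2
⌊5/2⌋ = 2, remainder 1
⌊2/1⌋ = 2, remainder 0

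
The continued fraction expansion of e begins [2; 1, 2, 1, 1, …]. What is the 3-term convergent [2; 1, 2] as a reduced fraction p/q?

8/3

Use the convergent recurrence hₖ = aₖ·hₖ₋₁ + hₖ₋₂ (and likewise for the denominators kₖ):
a_0 = 2: 2/1
a_1 = 1: 3/1
a_2 = 2: 8/3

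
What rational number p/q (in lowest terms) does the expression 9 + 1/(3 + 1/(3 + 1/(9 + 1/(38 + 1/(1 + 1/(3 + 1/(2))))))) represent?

Start with 2.
3 + 1/(2/1) = 3 + 1/2 = 7/2
1 + 1/(7/2) = 1 + 2/7 = 9/7
38 + 1/(9/7) = 38 + 7/9 = 349/9
9 + 1/(349/9) = 9 + 9/349 = 3150/349
3 + 1/(3150/349) = 3 + 349/3150 = 9799/3150
3 + 1/(9799/3150) = 3 + 3150/9799 = 32547/9799
9 + 1/(32547/9799) = 9 + 9799/32547 = 302722/32547

302722/32547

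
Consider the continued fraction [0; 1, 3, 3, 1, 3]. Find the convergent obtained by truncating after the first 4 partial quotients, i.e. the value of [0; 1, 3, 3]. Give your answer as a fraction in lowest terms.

a_0 = 0: 0/1
a_1 = 1: 1/1
a_2 = 3: 3/4
a_3 = 3: 10/13

10/13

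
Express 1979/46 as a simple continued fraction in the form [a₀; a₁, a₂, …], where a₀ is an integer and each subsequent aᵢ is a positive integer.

⌊1979/46⌋ = 43, remainder 1
⌊46/1⌋ = 46, remainder 0

[43; 46]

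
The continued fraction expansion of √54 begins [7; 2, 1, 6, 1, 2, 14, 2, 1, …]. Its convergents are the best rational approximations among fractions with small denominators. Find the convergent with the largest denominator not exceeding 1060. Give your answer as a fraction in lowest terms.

List convergents until the denominator exceeds the bound:
a_0 = 7: 7/1  (≤ bound)
a_1 = 2: 15/2  (≤ bound)
a_2 = 1: 22/3  (≤ bound)
a_3 = 6: 147/20  (≤ bound)
a_4 = 1: 169/23  (≤ bound)
a_5 = 2: 485/66  (≤ bound)
a_6 = 14: 6959/947  (≤ bound)
a_7 = 2: 14403/1960  (> 1060, stop)

6959/947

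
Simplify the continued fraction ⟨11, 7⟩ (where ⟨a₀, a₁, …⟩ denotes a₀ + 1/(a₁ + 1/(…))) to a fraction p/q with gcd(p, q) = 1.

78/7

Starting at the tail and folding back:
Start with 7.
11 + 1/(7/1) = 11 + 1/7 = 78/7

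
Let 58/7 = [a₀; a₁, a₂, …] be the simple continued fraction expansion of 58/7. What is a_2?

Run the Euclidean algorithm, recording each quotient:
58 ÷ 7 → quotient 8, remainder 2
7 ÷ 2 → quotient 3, remainder 1
2 ÷ 1 → quotient 2, remainder 0

2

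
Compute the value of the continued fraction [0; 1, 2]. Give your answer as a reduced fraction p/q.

Work from the innermost term outward:
Start with 2.
1 + 1/(2/1) = 1 + 1/2 = 3/2
0 + 1/(3/2) = 0 + 2/3 = 2/3

2/3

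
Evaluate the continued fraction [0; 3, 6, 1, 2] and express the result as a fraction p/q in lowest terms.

20/63

Compute successive convergents:
a_0 = 0: 0/1
a_1 = 3: 1/3
a_2 = 6: 6/19
a_3 = 1: 7/22
a_4 = 2: 20/63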